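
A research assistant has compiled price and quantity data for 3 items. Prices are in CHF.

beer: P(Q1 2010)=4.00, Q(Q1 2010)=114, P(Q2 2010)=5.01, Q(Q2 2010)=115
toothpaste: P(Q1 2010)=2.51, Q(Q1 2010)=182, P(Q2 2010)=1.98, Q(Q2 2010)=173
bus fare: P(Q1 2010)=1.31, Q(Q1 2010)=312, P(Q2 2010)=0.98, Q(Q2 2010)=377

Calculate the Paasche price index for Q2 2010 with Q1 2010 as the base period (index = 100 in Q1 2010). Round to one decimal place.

92.8

Paasche price index uses current-period quantities as weights.
ΣP(Q2 2010)·Q(Q2 2010) = 5.01×115 + 1.98×173 + 0.98×377 = 576.15 + 342.54 + 369.46 = 1288.15
ΣP(Q1 2010)·Q(Q2 2010) = 4.00×115 + 2.51×173 + 1.31×377 = 460 + 434.23 + 493.87 = 1388.1
Index = 1288.15 / 1388.1 × 100 = 92.7995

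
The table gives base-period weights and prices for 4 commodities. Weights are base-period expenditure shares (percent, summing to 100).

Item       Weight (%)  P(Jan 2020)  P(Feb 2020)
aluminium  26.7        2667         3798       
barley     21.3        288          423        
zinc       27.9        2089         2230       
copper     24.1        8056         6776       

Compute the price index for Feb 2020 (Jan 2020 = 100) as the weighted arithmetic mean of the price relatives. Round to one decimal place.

aluminium: 26.7 × (3798/2667) = 26.7 × 1.424072 = 38.0227
barley: 21.3 × (423/288) = 21.3 × 1.468750 = 31.2844
zinc: 27.9 × (2230/2089) = 27.9 × 1.067496 = 29.7831
copper: 24.1 × (6776/8056) = 24.1 × 0.841112 = 20.2708
Index = Σ wᵢ·(p₁ᵢ/p₀ᵢ) = 38.0227 + 31.2844 + 29.7831 + 20.2708 = 119.3611

119.4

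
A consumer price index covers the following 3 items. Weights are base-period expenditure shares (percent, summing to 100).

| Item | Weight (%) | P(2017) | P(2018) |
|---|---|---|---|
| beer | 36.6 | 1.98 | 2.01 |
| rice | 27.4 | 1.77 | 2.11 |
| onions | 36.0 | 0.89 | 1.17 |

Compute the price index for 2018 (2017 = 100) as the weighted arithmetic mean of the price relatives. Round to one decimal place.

117.1

beer: 36.6 × (2.01/1.98) = 36.6 × 1.015152 = 37.1545
rice: 27.4 × (2.11/1.77) = 27.4 × 1.192090 = 32.6633
onions: 36.0 × (1.17/0.89) = 36.0 × 1.314607 = 47.3258
Index = Σ wᵢ·(p₁ᵢ/p₀ᵢ) = 37.1545 + 32.6633 + 47.3258 = 117.1437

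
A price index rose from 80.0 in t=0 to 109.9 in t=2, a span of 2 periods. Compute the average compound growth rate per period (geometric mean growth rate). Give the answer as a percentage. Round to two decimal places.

Growth factor = (109.9/80.0)^(1/2) = (1.373750)^(1/2) = 1.172071
Growth rate = 1.172071 − 1 = 0.172071 = 17.2071%

17.21%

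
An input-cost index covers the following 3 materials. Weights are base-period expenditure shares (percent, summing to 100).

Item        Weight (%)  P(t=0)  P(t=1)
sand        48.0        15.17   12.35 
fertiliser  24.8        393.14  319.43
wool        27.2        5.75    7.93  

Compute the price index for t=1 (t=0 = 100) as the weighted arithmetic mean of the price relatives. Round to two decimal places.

96.74

sand: 48.0 × (12.35/15.17) = 48.0 × 0.814107 = 39.0771
fertiliser: 24.8 × (319.43/393.14) = 24.8 × 0.812510 = 20.1502
wool: 27.2 × (7.93/5.75) = 27.2 × 1.379130 = 37.5123
Index = Σ wᵢ·(p₁ᵢ/p₀ᵢ) = 39.0771 + 20.1502 + 37.5123 = 96.7397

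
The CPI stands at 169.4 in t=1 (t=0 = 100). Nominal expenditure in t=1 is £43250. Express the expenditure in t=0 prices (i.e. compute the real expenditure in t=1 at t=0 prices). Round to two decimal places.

25531.29

Real = Nominal ÷ (Index/100) = 43250 ÷ (169.4/100)
     = 43250 ÷ 1.694 = 25531.2869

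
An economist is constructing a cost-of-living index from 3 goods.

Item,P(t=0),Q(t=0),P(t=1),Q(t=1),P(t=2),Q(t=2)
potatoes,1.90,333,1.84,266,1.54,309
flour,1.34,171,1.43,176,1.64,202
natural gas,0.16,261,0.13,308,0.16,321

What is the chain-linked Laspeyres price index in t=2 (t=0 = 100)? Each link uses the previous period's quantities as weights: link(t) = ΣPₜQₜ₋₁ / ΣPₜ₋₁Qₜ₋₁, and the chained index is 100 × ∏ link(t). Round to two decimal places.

Link t=0→t=1:
ΣP(t=1)Q(t=0) = 1.84×333 + 1.43×171 + 0.13×261 = 612.72 + 244.53 + 33.93 = 891.18
ΣP(t=0)Q(t=0) = 1.90×333 + 1.34×171 + 0.16×261 = 632.7 + 229.14 + 41.76 = 903.6
link = 891.18/903.6 = 0.986255
Link t=1→t=2:
ΣP(t=2)Q(t=1) = 1.54×266 + 1.64×176 + 0.16×308 = 409.64 + 288.64 + 49.28 = 747.56
ΣP(t=1)Q(t=1) = 1.84×266 + 1.43×176 + 0.13×308 = 489.44 + 251.68 + 40.04 = 781.16
link = 747.56/781.16 = 0.956987
Chained index = 100 × 0.986255 × 0.956987 = 94.3833

94.38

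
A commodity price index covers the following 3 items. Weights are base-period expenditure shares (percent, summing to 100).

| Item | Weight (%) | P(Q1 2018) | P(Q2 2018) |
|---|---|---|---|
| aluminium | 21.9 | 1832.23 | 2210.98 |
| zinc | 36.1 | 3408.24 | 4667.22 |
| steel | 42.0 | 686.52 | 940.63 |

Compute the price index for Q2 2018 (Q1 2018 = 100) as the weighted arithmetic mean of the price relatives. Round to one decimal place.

133.4

aluminium: 21.9 × (2210.98/1832.23) = 21.9 × 1.206715 = 26.4271
zinc: 36.1 × (4667.22/3408.24) = 36.1 × 1.369393 = 49.4351
steel: 42.0 × (940.63/686.52) = 42.0 × 1.370142 = 57.5460
Index = Σ wᵢ·(p₁ᵢ/p₀ᵢ) = 26.4271 + 49.4351 + 57.5460 = 133.4081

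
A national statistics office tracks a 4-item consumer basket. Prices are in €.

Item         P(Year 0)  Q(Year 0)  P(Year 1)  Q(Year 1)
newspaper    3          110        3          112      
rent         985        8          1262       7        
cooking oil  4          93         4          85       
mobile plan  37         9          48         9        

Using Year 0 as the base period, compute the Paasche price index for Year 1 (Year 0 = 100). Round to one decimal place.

Paasche price index uses current-period quantities as weights.
ΣP(Year 1)·Q(Year 1) = 3×112 + 1262×7 + 4×85 + 48×9 = 336 + 8834 + 340 + 432 = 9942
ΣP(Year 0)·Q(Year 1) = 3×112 + 985×7 + 4×85 + 37×9 = 336 + 6895 + 340 + 333 = 7904
Index = 9942 / 7904 × 100 = 125.7844

125.8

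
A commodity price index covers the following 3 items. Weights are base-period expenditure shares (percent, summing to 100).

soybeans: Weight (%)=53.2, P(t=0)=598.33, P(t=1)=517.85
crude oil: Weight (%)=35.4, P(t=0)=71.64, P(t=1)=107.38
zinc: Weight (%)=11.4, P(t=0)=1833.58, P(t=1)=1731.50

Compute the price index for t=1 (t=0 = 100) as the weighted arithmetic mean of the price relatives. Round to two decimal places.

109.87

soybeans: 53.2 × (517.85/598.33) = 53.2 × 0.865492 = 46.0442
crude oil: 35.4 × (107.38/71.64) = 35.4 × 1.498883 = 53.0605
zinc: 11.4 × (1731.50/1833.58) = 11.4 × 0.944327 = 10.7653
Index = Σ wᵢ·(p₁ᵢ/p₀ᵢ) = 46.0442 + 53.0605 + 10.7653 = 109.8700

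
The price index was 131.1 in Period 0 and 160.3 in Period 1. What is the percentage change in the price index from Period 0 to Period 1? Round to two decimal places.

Change = (160.3 − 131.1) / 131.1 × 100
       = 29.2 / 131.1 × 100 = 22.2731%

22.27%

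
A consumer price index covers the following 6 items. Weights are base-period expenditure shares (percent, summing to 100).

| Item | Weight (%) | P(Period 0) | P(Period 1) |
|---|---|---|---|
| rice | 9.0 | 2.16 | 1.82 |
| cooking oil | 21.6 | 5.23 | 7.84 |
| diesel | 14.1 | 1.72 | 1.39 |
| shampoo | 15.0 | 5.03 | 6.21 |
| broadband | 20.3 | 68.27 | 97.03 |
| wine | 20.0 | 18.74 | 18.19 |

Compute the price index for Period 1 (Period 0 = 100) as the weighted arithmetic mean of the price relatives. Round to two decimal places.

118.14

rice: 9.0 × (1.82/2.16) = 9.0 × 0.842593 = 7.5833
cooking oil: 21.6 × (7.84/5.23) = 21.6 × 1.499044 = 32.3793
diesel: 14.1 × (1.39/1.72) = 14.1 × 0.808140 = 11.3948
shampoo: 15.0 × (6.21/5.03) = 15.0 × 1.234592 = 18.5189
broadband: 20.3 × (97.03/68.27) = 20.3 × 1.421268 = 28.8518
wine: 20.0 × (18.19/18.74) = 20.0 × 0.970651 = 19.4130
Index = Σ wᵢ·(p₁ᵢ/p₀ᵢ) = 7.5833 + 32.3793 + 11.3948 + 18.5189 + 28.8518 + 19.4130 = 118.1411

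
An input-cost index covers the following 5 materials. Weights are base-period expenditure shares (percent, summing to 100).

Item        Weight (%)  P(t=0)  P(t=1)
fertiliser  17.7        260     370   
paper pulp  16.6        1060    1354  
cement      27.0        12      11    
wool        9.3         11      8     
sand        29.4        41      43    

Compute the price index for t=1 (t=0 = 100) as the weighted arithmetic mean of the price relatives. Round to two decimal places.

108.74

fertiliser: 17.7 × (370/260) = 17.7 × 1.423077 = 25.1885
paper pulp: 16.6 × (1354/1060) = 16.6 × 1.277358 = 21.2042
cement: 27.0 × (11/12) = 27.0 × 0.916667 = 24.7500
wool: 9.3 × (8/11) = 9.3 × 0.727273 = 6.7636
sand: 29.4 × (43/41) = 29.4 × 1.048780 = 30.8341
Index = Σ wᵢ·(p₁ᵢ/p₀ᵢ) = 25.1885 + 21.2042 + 24.7500 + 6.7636 + 30.8341 = 108.7404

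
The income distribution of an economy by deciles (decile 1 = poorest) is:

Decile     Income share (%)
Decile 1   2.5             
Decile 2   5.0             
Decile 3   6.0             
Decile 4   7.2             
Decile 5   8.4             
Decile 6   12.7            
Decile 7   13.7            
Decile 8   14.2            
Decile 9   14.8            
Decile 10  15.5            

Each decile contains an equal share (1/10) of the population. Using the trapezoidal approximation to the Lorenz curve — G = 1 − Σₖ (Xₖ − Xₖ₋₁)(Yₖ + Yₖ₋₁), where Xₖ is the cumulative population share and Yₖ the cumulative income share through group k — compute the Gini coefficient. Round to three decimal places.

Cumulative income shares Yₖ: 0.0250, 0.0750, 0.1350, 0.2070, 0.2910, 0.4180, 0.5550, 0.6970, 0.8450, 1.0000
Σ (Xₖ−Xₖ₋₁)(Yₖ+Yₖ₋₁) = (1/10)(0.0250+0.0000) + (1/10)(0.0750+0.0250) + (1/10)(0.1350+0.0750) + (1/10)(0.2070+0.1350) + (1/10)(0.2910+0.2070) + (1/10)(0.4180+0.2910) + (1/10)(0.5550+0.4180) + (1/10)(0.6970+0.5550) + (1/10)(0.8450+0.6970) + (1/10)(1.0000+0.8450)
  = 0.0025 + 0.0100 + 0.0210 + 0.0342 + 0.0498 + 0.0709 + 0.0973 + 0.1252 + 0.1542 + 0.1845 = 0.7496
G = 1 − 0.7496 = 0.2504

0.250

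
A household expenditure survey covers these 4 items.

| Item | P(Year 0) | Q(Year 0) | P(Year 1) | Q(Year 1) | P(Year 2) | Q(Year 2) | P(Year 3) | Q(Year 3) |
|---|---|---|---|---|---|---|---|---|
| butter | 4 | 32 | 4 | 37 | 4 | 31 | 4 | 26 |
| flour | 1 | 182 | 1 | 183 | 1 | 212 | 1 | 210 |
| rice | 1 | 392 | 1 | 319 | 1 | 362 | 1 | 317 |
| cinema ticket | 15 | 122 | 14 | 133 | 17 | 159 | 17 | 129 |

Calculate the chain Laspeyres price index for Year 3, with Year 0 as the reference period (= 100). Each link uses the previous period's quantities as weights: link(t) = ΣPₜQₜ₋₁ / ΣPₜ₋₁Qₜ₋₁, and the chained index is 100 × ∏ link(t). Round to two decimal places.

Link Year 0→Year 1:
ΣP(Year 1)Q(Year 0) = 4×32 + 1×182 + 1×392 + 14×122 = 128 + 182 + 392 + 1708 = 2410
ΣP(Year 0)Q(Year 0) = 4×32 + 1×182 + 1×392 + 15×122 = 128 + 182 + 392 + 1830 = 2532
link = 2410/2532 = 0.951817
Link Year 1→Year 2:
ΣP(Year 2)Q(Year 1) = 4×37 + 1×183 + 1×319 + 17×133 = 148 + 183 + 319 + 2261 = 2911
ΣP(Year 1)Q(Year 1) = 4×37 + 1×183 + 1×319 + 14×133 = 148 + 183 + 319 + 1862 = 2512
link = 2911/2512 = 1.158838
Link Year 2→Year 3:
ΣP(Year 3)Q(Year 2) = 4×31 + 1×212 + 1×362 + 17×159 = 124 + 212 + 362 + 2703 = 3401
ΣP(Year 2)Q(Year 2) = 4×31 + 1×212 + 1×362 + 17×159 = 124 + 212 + 362 + 2703 = 3401
link = 3401/3401 = 1.000000
Chained index = 100 × 0.951817 × 1.158838 × 1.000000 = 110.3001

110.30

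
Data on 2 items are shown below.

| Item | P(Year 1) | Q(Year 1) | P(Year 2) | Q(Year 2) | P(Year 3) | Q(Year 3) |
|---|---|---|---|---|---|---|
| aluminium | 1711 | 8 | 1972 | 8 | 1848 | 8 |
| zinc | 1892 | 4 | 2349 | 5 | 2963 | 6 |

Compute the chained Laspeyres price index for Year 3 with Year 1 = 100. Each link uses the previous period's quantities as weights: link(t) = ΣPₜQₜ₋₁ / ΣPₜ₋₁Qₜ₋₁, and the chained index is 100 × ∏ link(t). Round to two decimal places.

127.36

Link Year 1→Year 2:
ΣP(Year 2)Q(Year 1) = 1972×8 + 2349×4 = 15776 + 9396 = 25172
ΣP(Year 1)Q(Year 1) = 1711×8 + 1892×4 = 13688 + 7568 = 21256
link = 25172/21256 = 1.184230
Link Year 2→Year 3:
ΣP(Year 3)Q(Year 2) = 1848×8 + 2963×5 = 14784 + 14815 = 29599
ΣP(Year 2)Q(Year 2) = 1972×8 + 2349×5 = 15776 + 11745 = 27521
link = 29599/27521 = 1.075506
Chained index = 100 × 1.184230 × 1.075506 = 127.3647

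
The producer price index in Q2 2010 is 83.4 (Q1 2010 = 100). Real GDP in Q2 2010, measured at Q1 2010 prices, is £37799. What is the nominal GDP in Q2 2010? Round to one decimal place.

31524.4

Nominal = Real × (Index/100) = 37799 × (83.4/100)
        = 37799 × 0.834 = 31524.3660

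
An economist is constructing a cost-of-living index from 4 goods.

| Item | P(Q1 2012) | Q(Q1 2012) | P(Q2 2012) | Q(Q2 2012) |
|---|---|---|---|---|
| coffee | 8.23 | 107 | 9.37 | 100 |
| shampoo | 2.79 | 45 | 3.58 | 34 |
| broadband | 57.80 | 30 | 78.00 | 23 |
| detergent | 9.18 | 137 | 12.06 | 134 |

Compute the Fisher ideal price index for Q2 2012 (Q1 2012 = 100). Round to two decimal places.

128.74

Laspeyres component (base-period weights):
ΣP(Q2 2012)Q(Q1 2012) = 9.37×107 + 3.58×45 + 78.00×30 + 12.06×137 = 1002.59 + 161.1 + 2340 + 1652.22 = 5155.91
ΣP(Q1 2012)Q(Q1 2012) = 8.23×107 + 2.79×45 + 57.80×30 + 9.18×137 = 880.61 + 125.55 + 1734 + 1257.66 = 3997.82
L = 5155.91 / 3997.82 × 100 = 128.9680
Paasche component (current-period weights):
ΣP(Q2 2012)Q(Q2 2012) = 9.37×100 + 3.58×34 + 78.00×23 + 12.06×134 = 937 + 121.72 + 1794 + 1616.04 = 4468.76
ΣP(Q1 2012)Q(Q2 2012) = 8.23×100 + 2.79×34 + 57.80×23 + 9.18×134 = 823 + 94.86 + 1329.4 + 1230.12 = 3477.38
P = 4468.76 / 3477.38 × 100 = 128.5094
Fisher = √(L × P) = √(128.9680 × 128.5094) = 128.7385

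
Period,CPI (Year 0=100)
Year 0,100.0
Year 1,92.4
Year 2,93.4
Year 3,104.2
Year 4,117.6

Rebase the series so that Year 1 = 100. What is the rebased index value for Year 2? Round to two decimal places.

101.08

Rebased(Year 2) = 93.4 / 92.4 × 100 = 101.0823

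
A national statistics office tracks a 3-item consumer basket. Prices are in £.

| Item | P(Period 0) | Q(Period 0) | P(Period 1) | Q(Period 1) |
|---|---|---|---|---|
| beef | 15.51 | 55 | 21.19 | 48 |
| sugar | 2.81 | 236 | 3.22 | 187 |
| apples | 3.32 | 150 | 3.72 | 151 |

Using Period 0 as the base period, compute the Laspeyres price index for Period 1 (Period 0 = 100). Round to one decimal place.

Laspeyres price index uses base-period quantities as weights.
ΣP(Period 1)·Q(Period 0) = 21.19×55 + 3.22×236 + 3.72×150 = 1165.45 + 759.92 + 558 = 2483.37
ΣP(Period 0)·Q(Period 0) = 15.51×55 + 2.81×236 + 3.32×150 = 853.05 + 663.16 + 498 = 2014.21
Index = 2483.37 / 2014.21 × 100 = 123.2925

123.3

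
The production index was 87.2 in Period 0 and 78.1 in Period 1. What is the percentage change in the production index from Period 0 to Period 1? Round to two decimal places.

Change = (78.1 − 87.2) / 87.2 × 100
       = -9.1 / 87.2 × 100 = -10.4358%

-10.44%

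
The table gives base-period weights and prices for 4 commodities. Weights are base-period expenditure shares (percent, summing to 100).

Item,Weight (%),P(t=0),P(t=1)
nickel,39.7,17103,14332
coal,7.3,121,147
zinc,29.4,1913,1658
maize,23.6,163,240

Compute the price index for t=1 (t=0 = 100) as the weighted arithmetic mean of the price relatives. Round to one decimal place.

nickel: 39.7 × (14332/17103) = 39.7 × 0.837982 = 33.2679
coal: 7.3 × (147/121) = 7.3 × 1.214876 = 8.8686
zinc: 29.4 × (1658/1913) = 29.4 × 0.866702 = 25.4810
maize: 23.6 × (240/163) = 23.6 × 1.472393 = 34.7485
Index = Σ wᵢ·(p₁ᵢ/p₀ᵢ) = 33.2679 + 8.8686 + 25.4810 + 34.7485 = 102.3660

102.4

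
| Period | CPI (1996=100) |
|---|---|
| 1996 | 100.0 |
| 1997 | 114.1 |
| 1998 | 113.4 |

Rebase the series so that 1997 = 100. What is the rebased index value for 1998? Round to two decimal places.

Rebased(1998) = 113.4 / 114.1 × 100 = 99.3865

99.39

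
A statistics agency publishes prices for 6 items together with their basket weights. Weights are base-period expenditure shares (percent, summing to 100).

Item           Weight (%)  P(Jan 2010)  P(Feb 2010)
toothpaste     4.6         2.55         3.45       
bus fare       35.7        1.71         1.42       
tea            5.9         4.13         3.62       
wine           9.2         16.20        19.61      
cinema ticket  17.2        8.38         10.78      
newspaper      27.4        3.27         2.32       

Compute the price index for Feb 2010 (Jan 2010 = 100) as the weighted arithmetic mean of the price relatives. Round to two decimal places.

toothpaste: 4.6 × (3.45/2.55) = 4.6 × 1.352941 = 6.2235
bus fare: 35.7 × (1.42/1.71) = 35.7 × 0.830409 = 29.6456
tea: 5.9 × (3.62/4.13) = 5.9 × 0.876513 = 5.1714
wine: 9.2 × (19.61/16.20) = 9.2 × 1.210494 = 11.1365
cinema ticket: 17.2 × (10.78/8.38) = 17.2 × 1.286396 = 22.1260
newspaper: 27.4 × (2.32/3.27) = 27.4 × 0.709480 = 19.4398
Index = Σ wᵢ·(p₁ᵢ/p₀ᵢ) = 6.2235 + 29.6456 + 5.1714 + 11.1365 + 22.1260 + 19.4398 = 93.7429

93.74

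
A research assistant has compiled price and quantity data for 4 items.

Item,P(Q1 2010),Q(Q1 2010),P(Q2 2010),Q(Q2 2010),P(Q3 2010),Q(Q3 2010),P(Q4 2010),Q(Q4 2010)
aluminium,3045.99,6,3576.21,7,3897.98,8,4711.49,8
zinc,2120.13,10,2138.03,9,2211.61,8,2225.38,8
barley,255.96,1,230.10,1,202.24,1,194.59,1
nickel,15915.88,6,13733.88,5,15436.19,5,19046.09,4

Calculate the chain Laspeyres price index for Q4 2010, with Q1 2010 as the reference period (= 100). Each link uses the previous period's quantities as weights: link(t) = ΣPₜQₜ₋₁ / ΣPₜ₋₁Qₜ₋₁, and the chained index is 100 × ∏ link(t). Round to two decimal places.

Link Q1 2010→Q2 2010:
ΣP(Q2 2010)Q(Q1 2010) = 3576.21×6 + 2138.03×10 + 230.10×1 + 13733.88×6 = 21457.26 + 21380.3 + 230.1 + 82403.28 = 125470.94
ΣP(Q1 2010)Q(Q1 2010) = 3045.99×6 + 2120.13×10 + 255.96×1 + 15915.88×6 = 18275.94 + 21201.3 + 255.96 + 95495.28 = 135228.48
link = 125470.94/135228.48 = 0.927844
Link Q2 2010→Q3 2010:
ΣP(Q3 2010)Q(Q2 2010) = 3897.98×7 + 2211.61×9 + 202.24×1 + 15436.19×5 = 27285.86 + 19904.49 + 202.24 + 77180.95 = 124573.54
ΣP(Q2 2010)Q(Q2 2010) = 3576.21×7 + 2138.03×9 + 230.10×1 + 13733.88×5 = 25033.47 + 19242.27 + 230.1 + 68669.4 = 113175.24
link = 124573.54/113175.24 = 1.100714
Link Q3 2010→Q4 2010:
ΣP(Q4 2010)Q(Q3 2010) = 4711.49×8 + 2225.38×8 + 194.59×1 + 19046.09×5 = 37691.92 + 17803.04 + 194.59 + 95230.45 = 150920
ΣP(Q3 2010)Q(Q3 2010) = 3897.98×8 + 2211.61×8 + 202.24×1 + 15436.19×5 = 31183.84 + 17692.88 + 202.24 + 77180.95 = 126259.91
link = 150920/126259.91 = 1.195312
Chained index = 100 × 0.927844 × 1.100714 × 1.195312 = 122.0761

122.08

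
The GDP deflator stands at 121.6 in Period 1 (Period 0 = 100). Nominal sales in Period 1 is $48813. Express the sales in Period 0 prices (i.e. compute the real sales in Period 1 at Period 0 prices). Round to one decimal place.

40142.3

Real = Nominal ÷ (Index/100) = 48813 ÷ (121.6/100)
     = 48813 ÷ 1.216 = 40142.2697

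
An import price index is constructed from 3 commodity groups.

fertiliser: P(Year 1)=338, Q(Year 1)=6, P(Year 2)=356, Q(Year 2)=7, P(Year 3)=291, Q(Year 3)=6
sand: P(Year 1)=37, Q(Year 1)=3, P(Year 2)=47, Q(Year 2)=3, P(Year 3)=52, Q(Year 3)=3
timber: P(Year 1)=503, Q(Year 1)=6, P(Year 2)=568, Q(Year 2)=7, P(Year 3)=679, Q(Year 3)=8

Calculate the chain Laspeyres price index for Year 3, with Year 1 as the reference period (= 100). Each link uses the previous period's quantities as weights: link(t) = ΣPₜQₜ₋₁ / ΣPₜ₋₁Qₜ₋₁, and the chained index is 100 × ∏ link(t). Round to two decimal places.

Link Year 1→Year 2:
ΣP(Year 2)Q(Year 1) = 356×6 + 47×3 + 568×6 = 2136 + 141 + 3408 = 5685
ΣP(Year 1)Q(Year 1) = 338×6 + 37×3 + 503×6 = 2028 + 111 + 3018 = 5157
link = 5685/5157 = 1.102385
Link Year 2→Year 3:
ΣP(Year 3)Q(Year 2) = 291×7 + 52×3 + 679×7 = 2037 + 156 + 4753 = 6946
ΣP(Year 2)Q(Year 2) = 356×7 + 47×3 + 568×7 = 2492 + 141 + 3976 = 6609
link = 6946/6609 = 1.050991
Chained index = 100 × 1.102385 × 1.050991 = 115.8597

115.86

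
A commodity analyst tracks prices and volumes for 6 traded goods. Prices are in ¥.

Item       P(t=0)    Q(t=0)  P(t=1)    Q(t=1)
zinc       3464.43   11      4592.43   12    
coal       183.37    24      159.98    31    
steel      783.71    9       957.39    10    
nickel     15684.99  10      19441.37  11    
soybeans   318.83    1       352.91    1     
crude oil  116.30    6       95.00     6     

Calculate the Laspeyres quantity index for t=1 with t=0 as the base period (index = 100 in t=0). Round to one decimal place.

110.2

Laspeyres quantity index uses base-period prices as weights.
ΣP(t=0)·Q(t=1) = 3464.43×12 + 183.37×31 + 783.71×10 + 15684.99×11 + 318.83×1 + 116.30×6 = 41573.16 + 5684.47 + 7837.1 + 172534.89 + 318.83 + 697.8 = 228646.25
ΣP(t=0)·Q(t=0) = 3464.43×11 + 183.37×24 + 783.71×9 + 15684.99×10 + 318.83×1 + 116.30×6 = 38108.73 + 4400.88 + 7053.39 + 156849.9 + 318.83 + 697.8 = 207429.53
Index = 228646.25 / 207429.53 × 100 = 110.2284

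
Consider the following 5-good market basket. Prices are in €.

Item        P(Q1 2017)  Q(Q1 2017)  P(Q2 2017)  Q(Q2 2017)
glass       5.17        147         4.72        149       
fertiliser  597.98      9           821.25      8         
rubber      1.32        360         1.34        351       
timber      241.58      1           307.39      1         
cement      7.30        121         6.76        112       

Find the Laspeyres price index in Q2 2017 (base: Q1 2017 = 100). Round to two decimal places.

Laspeyres price index uses base-period quantities as weights.
ΣP(Q2 2017)·Q(Q1 2017) = 4.72×147 + 821.25×9 + 1.34×360 + 307.39×1 + 6.76×121 = 693.84 + 7391.25 + 482.4 + 307.39 + 817.96 = 9692.84
ΣP(Q1 2017)·Q(Q1 2017) = 5.17×147 + 597.98×9 + 1.32×360 + 241.58×1 + 7.30×121 = 759.99 + 5381.82 + 475.2 + 241.58 + 883.3 = 7741.89
Index = 9692.84 / 7741.89 × 100 = 125.1999

125.20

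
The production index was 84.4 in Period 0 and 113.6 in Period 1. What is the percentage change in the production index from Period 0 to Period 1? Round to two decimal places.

34.60%

Change = (113.6 − 84.4) / 84.4 × 100
       = 29.2 / 84.4 × 100 = 34.5972%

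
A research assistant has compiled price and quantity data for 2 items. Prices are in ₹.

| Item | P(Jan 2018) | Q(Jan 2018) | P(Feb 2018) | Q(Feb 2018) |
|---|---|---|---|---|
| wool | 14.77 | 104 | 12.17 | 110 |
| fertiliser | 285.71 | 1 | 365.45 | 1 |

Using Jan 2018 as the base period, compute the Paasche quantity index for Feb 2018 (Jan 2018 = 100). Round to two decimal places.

104.48

Paasche quantity index uses current-period prices as weights.
ΣP(Feb 2018)·Q(Feb 2018) = 12.17×110 + 365.45×1 = 1338.7 + 365.45 = 1704.15
ΣP(Feb 2018)·Q(Jan 2018) = 12.17×104 + 365.45×1 = 1265.68 + 365.45 = 1631.13
Index = 1704.15 / 1631.13 × 100 = 104.4767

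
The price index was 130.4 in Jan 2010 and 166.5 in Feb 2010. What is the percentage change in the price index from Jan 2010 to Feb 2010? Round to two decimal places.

27.68%

Change = (166.5 − 130.4) / 130.4 × 100
       = 36.1 / 130.4 × 100 = 27.6840%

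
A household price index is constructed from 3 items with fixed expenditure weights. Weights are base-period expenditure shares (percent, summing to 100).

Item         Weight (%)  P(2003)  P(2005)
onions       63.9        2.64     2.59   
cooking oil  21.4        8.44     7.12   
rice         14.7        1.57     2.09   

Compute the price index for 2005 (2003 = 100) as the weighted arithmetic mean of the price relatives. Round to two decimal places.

onions: 63.9 × (2.59/2.64) = 63.9 × 0.981061 = 62.6898
cooking oil: 21.4 × (7.12/8.44) = 21.4 × 0.843602 = 18.0531
rice: 14.7 × (2.09/1.57) = 14.7 × 1.331210 = 19.5688
Index = Σ wᵢ·(p₁ᵢ/p₀ᵢ) = 62.6898 + 18.0531 + 19.5688 = 100.3116

100.31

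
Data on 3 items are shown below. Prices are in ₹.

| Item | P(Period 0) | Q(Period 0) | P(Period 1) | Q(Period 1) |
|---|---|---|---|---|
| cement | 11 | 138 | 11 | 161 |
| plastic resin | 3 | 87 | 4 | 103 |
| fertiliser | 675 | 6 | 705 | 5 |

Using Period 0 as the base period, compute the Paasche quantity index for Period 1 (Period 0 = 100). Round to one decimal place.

93.6

Paasche quantity index uses current-period prices as weights.
ΣP(Period 1)·Q(Period 1) = 11×161 + 4×103 + 705×5 = 1771 + 412 + 3525 = 5708
ΣP(Period 1)·Q(Period 0) = 11×138 + 4×87 + 705×6 = 1518 + 348 + 4230 = 6096
Index = 5708 / 6096 × 100 = 93.6352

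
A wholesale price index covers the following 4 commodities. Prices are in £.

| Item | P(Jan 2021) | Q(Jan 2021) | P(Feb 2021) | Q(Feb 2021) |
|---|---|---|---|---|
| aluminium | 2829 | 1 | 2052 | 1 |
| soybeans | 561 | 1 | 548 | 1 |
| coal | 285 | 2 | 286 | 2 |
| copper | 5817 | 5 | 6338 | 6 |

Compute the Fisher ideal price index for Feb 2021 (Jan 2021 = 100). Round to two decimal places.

Laspeyres component (base-period weights):
ΣP(Feb 2021)Q(Jan 2021) = 2052×1 + 548×1 + 286×2 + 6338×5 = 2052 + 548 + 572 + 31690 = 34862
ΣP(Jan 2021)Q(Jan 2021) = 2829×1 + 561×1 + 285×2 + 5817×5 = 2829 + 561 + 570 + 29085 = 33045
L = 34862 / 33045 × 100 = 105.4986
Paasche component (current-period weights):
ΣP(Feb 2021)Q(Feb 2021) = 2052×1 + 548×1 + 286×2 + 6338×6 = 2052 + 548 + 572 + 38028 = 41200
ΣP(Jan 2021)Q(Feb 2021) = 2829×1 + 561×1 + 285×2 + 5817×6 = 2829 + 561 + 570 + 34902 = 38862
P = 41200 / 38862 × 100 = 106.0162
Fisher = √(L × P) = √(105.4986 × 106.0162) = 105.7570

105.76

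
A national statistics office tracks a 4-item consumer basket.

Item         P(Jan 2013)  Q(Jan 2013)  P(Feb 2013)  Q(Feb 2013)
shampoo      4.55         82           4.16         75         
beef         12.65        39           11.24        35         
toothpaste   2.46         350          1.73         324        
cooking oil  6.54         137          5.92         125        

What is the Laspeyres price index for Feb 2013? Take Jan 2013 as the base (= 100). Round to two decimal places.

83.71

Laspeyres price index uses base-period quantities as weights.
ΣP(Feb 2013)·Q(Jan 2013) = 4.16×82 + 11.24×39 + 1.73×350 + 5.92×137 = 341.12 + 438.36 + 605.5 + 811.04 = 2196.02
ΣP(Jan 2013)·Q(Jan 2013) = 4.55×82 + 12.65×39 + 2.46×350 + 6.54×137 = 373.1 + 493.35 + 861 + 895.98 = 2623.43
Index = 2196.02 / 2623.43 × 100 = 83.7080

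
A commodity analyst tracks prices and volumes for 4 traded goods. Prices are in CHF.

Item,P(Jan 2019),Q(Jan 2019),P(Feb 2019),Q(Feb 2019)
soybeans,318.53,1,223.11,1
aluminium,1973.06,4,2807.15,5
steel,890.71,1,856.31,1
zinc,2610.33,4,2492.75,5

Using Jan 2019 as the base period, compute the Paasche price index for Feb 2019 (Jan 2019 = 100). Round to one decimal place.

114.3

Paasche price index uses current-period quantities as weights.
ΣP(Feb 2019)·Q(Feb 2019) = 223.11×1 + 2807.15×5 + 856.31×1 + 2492.75×5 = 223.11 + 14035.75 + 856.31 + 12463.75 = 27578.92
ΣP(Jan 2019)·Q(Feb 2019) = 318.53×1 + 1973.06×5 + 890.71×1 + 2610.33×5 = 318.53 + 9865.3 + 890.71 + 13051.65 = 24126.19
Index = 27578.92 / 24126.19 × 100 = 114.3111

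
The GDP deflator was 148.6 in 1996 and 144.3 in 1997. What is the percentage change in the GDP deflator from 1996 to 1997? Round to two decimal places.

-2.89%

Change = (144.3 − 148.6) / 148.6 × 100
       = -4.3 / 148.6 × 100 = -2.8937%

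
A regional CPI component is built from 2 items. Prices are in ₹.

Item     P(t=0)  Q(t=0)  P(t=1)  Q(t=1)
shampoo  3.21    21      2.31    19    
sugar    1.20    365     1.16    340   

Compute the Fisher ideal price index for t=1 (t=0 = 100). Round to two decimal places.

93.41

Laspeyres component (base-period weights):
ΣP(t=1)Q(t=0) = 2.31×21 + 1.16×365 = 48.51 + 423.4 = 471.91
ΣP(t=0)Q(t=0) = 3.21×21 + 1.20×365 = 67.41 + 438 = 505.41
L = 471.91 / 505.41 × 100 = 93.3717
Paasche component (current-period weights):
ΣP(t=1)Q(t=1) = 2.31×19 + 1.16×340 = 43.89 + 394.4 = 438.29
ΣP(t=0)Q(t=1) = 3.21×19 + 1.20×340 = 60.99 + 408 = 468.99
P = 438.29 / 468.99 × 100 = 93.4540
Fisher = √(L × P) = √(93.3717 × 93.4540) = 93.4129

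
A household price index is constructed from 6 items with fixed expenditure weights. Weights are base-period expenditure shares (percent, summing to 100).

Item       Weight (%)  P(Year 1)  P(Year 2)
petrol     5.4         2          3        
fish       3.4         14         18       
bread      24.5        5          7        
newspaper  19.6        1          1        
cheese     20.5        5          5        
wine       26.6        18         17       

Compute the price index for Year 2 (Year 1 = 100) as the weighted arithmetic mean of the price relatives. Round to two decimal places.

111.99

petrol: 5.4 × (3/2) = 5.4 × 1.500000 = 8.1000
fish: 3.4 × (18/14) = 3.4 × 1.285714 = 4.3714
bread: 24.5 × (7/5) = 24.5 × 1.400000 = 34.3000
newspaper: 19.6 × (1/1) = 19.6 × 1.000000 = 19.6000
cheese: 20.5 × (5/5) = 20.5 × 1.000000 = 20.5000
wine: 26.6 × (17/18) = 26.6 × 0.944444 = 25.1222
Index = Σ wᵢ·(p₁ᵢ/p₀ᵢ) = 8.1000 + 4.3714 + 34.3000 + 19.6000 + 20.5000 + 25.1222 = 111.9937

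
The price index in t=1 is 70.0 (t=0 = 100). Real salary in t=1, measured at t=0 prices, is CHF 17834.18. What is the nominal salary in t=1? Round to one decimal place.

12483.9

Nominal = Real × (Index/100) = 17834.18 × (70.0/100)
        = 17834.18 × 0.700 = 12483.9260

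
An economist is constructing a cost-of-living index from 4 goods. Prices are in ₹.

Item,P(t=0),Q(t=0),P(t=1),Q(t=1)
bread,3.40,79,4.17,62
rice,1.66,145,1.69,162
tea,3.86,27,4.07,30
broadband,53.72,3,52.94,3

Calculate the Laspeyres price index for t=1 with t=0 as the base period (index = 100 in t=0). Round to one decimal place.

108.8

Laspeyres price index uses base-period quantities as weights.
ΣP(t=1)·Q(t=0) = 4.17×79 + 1.69×145 + 4.07×27 + 52.94×3 = 329.43 + 245.05 + 109.89 + 158.82 = 843.19
ΣP(t=0)·Q(t=0) = 3.40×79 + 1.66×145 + 3.86×27 + 53.72×3 = 268.6 + 240.7 + 104.22 + 161.16 = 774.68
Index = 843.19 / 774.68 × 100 = 108.8437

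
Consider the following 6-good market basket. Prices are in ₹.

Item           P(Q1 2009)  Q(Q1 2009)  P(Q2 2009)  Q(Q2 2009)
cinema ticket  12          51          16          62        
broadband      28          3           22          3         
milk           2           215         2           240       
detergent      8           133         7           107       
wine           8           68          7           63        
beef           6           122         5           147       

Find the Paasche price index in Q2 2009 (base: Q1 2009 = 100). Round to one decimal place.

Paasche price index uses current-period quantities as weights.
ΣP(Q2 2009)·Q(Q2 2009) = 16×62 + 22×3 + 2×240 + 7×107 + 7×63 + 5×147 = 992 + 66 + 480 + 749 + 441 + 735 = 3463
ΣP(Q1 2009)·Q(Q2 2009) = 12×62 + 28×3 + 2×240 + 8×107 + 8×63 + 6×147 = 744 + 84 + 480 + 856 + 504 + 882 = 3550
Index = 3463 / 3550 × 100 = 97.5493

97.5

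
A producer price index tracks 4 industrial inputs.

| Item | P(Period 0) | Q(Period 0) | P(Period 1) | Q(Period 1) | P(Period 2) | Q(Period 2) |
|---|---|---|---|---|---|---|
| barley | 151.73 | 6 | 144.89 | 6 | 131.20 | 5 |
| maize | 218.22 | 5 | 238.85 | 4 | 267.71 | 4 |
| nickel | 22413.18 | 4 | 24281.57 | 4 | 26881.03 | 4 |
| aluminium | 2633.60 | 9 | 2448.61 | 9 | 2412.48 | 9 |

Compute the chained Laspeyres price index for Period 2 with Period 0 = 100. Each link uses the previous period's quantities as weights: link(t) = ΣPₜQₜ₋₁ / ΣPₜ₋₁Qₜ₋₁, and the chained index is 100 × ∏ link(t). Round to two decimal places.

113.87

Link Period 0→Period 1:
ΣP(Period 1)Q(Period 0) = 144.89×6 + 238.85×5 + 24281.57×4 + 2448.61×9 = 869.34 + 1194.25 + 97126.28 + 22037.49 = 121227.36
ΣP(Period 0)Q(Period 0) = 151.73×6 + 218.22×5 + 22413.18×4 + 2633.60×9 = 910.38 + 1091.1 + 89652.72 + 23702.4 = 115356.6
link = 121227.36/115356.6 = 1.050892
Link Period 1→Period 2:
ΣP(Period 2)Q(Period 1) = 131.20×6 + 267.71×4 + 26881.03×4 + 2412.48×9 = 787.2 + 1070.84 + 107524.12 + 21712.32 = 131094.48
ΣP(Period 1)Q(Period 1) = 144.89×6 + 238.85×4 + 24281.57×4 + 2448.61×9 = 869.34 + 955.4 + 97126.28 + 22037.49 = 120988.51
link = 131094.48/120988.51 = 1.083528
Chained index = 100 × 1.050892 × 1.083528 = 113.8672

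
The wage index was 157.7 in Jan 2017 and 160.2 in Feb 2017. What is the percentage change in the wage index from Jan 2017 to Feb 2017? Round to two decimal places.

Change = (160.2 − 157.7) / 157.7 × 100
       = 2.5 / 157.7 × 100 = 1.5853%

1.59%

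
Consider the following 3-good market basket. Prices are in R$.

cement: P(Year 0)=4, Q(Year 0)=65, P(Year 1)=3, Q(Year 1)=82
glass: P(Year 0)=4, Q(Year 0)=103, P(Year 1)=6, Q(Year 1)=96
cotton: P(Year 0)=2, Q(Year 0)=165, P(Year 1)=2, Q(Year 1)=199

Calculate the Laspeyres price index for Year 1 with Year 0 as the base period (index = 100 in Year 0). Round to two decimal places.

114.07

Laspeyres price index uses base-period quantities as weights.
ΣP(Year 1)·Q(Year 0) = 3×65 + 6×103 + 2×165 = 195 + 618 + 330 = 1143
ΣP(Year 0)·Q(Year 0) = 4×65 + 4×103 + 2×165 = 260 + 412 + 330 = 1002
Index = 1143 / 1002 × 100 = 114.0719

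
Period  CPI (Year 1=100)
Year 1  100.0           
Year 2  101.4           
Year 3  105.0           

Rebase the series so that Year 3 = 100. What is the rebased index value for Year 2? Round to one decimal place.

Rebased(Year 2) = 101.4 / 105.0 × 100 = 96.5714

96.6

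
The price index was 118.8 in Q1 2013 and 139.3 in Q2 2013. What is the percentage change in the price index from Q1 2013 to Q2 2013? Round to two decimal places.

17.26%

Change = (139.3 − 118.8) / 118.8 × 100
       = 20.5 / 118.8 × 100 = 17.2559%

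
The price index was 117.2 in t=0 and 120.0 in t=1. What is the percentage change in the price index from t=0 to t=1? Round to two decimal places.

Change = (120.0 − 117.2) / 117.2 × 100
       = 2.8 / 117.2 × 100 = 2.3891%

2.39%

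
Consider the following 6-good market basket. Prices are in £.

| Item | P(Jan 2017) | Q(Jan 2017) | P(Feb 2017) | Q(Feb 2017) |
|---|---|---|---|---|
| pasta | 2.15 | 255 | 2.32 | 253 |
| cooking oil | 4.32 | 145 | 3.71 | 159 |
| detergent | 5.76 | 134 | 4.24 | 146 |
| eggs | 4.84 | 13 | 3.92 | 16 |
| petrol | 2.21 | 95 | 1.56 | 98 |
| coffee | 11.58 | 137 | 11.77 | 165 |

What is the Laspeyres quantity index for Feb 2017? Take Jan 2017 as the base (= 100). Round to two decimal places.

112.37

Laspeyres quantity index uses base-period prices as weights.
ΣP(Jan 2017)·Q(Feb 2017) = 2.15×253 + 4.32×159 + 5.76×146 + 4.84×16 + 2.21×98 + 11.58×165 = 543.95 + 686.88 + 840.96 + 77.44 + 216.58 + 1910.7 = 4276.51
ΣP(Jan 2017)·Q(Jan 2017) = 2.15×255 + 4.32×145 + 5.76×134 + 4.84×13 + 2.21×95 + 11.58×137 = 548.25 + 626.4 + 771.84 + 62.92 + 209.95 + 1586.46 = 3805.82
Index = 4276.51 / 3805.82 × 100 = 112.3676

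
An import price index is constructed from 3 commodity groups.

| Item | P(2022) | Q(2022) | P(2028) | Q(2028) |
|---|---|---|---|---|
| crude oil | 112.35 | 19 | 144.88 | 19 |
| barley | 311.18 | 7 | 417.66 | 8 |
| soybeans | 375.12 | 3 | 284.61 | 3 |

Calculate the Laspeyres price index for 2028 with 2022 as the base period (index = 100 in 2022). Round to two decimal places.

Laspeyres price index uses base-period quantities as weights.
ΣP(2028)·Q(2022) = 144.88×19 + 417.66×7 + 284.61×3 = 2752.72 + 2923.62 + 853.83 = 6530.17
ΣP(2022)·Q(2022) = 112.35×19 + 311.18×7 + 375.12×3 = 2134.65 + 2178.26 + 1125.36 = 5438.27
Index = 6530.17 / 5438.27 × 100 = 120.0781

120.08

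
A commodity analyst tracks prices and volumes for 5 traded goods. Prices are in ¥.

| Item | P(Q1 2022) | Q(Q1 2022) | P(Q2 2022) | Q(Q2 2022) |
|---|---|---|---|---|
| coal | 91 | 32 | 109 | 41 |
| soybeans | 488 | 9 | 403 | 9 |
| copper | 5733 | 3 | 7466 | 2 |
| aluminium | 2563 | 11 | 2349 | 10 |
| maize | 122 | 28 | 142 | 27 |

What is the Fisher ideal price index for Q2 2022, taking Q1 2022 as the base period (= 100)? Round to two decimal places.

Laspeyres component (base-period weights):
ΣP(Q2 2022)Q(Q1 2022) = 109×32 + 403×9 + 7466×3 + 2349×11 + 142×28 = 3488 + 3627 + 22398 + 25839 + 3976 = 59328
ΣP(Q1 2022)Q(Q1 2022) = 91×32 + 488×9 + 5733×3 + 2563×11 + 122×28 = 2912 + 4392 + 17199 + 28193 + 3416 = 56112
L = 59328 / 56112 × 100 = 105.7314
Paasche component (current-period weights):
ΣP(Q2 2022)Q(Q2 2022) = 109×41 + 403×9 + 7466×2 + 2349×10 + 142×27 = 4469 + 3627 + 14932 + 23490 + 3834 = 50352
ΣP(Q1 2022)Q(Q2 2022) = 91×41 + 488×9 + 5733×2 + 2563×10 + 122×27 = 3731 + 4392 + 11466 + 25630 + 3294 = 48513
P = 50352 / 48513 × 100 = 103.7907
Fisher = √(L × P) = √(105.7314 × 103.7907) = 104.7566

104.76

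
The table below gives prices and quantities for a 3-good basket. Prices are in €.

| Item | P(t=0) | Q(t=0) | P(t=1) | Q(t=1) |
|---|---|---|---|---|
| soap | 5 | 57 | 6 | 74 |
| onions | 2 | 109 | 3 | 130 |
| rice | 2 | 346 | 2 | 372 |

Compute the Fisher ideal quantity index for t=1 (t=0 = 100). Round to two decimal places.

Laspeyres component (base-period weights):
ΣP(t=0)Q(t=1) = 5×74 + 2×130 + 2×372 = 370 + 260 + 744 = 1374
ΣP(t=0)Q(t=0) = 5×57 + 2×109 + 2×346 = 285 + 218 + 692 = 1195
L = 1374 / 1195 × 100 = 114.9791
Paasche component (current-period weights):
ΣP(t=1)Q(t=1) = 6×74 + 3×130 + 2×372 = 444 + 390 + 744 = 1578
ΣP(t=1)Q(t=0) = 6×57 + 3×109 + 2×346 = 342 + 327 + 692 = 1361
P = 1578 / 1361 × 100 = 115.9442
Fisher = √(L × P) = √(114.9791 × 115.9442) = 115.4606

115.46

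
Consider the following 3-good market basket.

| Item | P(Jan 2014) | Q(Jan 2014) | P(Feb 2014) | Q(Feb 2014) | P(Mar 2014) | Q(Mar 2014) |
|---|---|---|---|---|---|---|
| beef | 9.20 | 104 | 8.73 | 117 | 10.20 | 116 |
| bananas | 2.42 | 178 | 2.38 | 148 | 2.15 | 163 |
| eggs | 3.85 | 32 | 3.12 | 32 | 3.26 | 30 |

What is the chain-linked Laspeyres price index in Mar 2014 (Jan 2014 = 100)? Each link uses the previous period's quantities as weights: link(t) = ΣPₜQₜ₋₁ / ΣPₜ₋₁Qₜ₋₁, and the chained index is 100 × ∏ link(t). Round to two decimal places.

103.91

Link Jan 2014→Feb 2014:
ΣP(Feb 2014)Q(Jan 2014) = 8.73×104 + 2.38×178 + 3.12×32 = 907.92 + 423.64 + 99.84 = 1431.4
ΣP(Jan 2014)Q(Jan 2014) = 9.20×104 + 2.42×178 + 3.85×32 = 956.8 + 430.76 + 123.2 = 1510.76
link = 1431.4/1510.76 = 0.947470
Link Feb 2014→Mar 2014:
ΣP(Mar 2014)Q(Feb 2014) = 10.20×117 + 2.15×148 + 3.26×32 = 1193.4 + 318.2 + 104.32 = 1615.92
ΣP(Feb 2014)Q(Feb 2014) = 8.73×117 + 2.38×148 + 3.12×32 = 1021.41 + 352.24 + 99.84 = 1473.49
link = 1615.92/1473.49 = 1.096662
Chained index = 100 × 0.947470 × 1.096662 = 103.9054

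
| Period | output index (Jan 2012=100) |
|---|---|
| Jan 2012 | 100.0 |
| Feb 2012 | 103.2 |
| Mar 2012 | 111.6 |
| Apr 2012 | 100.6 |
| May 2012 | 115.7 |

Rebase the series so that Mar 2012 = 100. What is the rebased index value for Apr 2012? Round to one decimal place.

90.1

Rebased(Apr 2012) = 100.6 / 111.6 × 100 = 90.1434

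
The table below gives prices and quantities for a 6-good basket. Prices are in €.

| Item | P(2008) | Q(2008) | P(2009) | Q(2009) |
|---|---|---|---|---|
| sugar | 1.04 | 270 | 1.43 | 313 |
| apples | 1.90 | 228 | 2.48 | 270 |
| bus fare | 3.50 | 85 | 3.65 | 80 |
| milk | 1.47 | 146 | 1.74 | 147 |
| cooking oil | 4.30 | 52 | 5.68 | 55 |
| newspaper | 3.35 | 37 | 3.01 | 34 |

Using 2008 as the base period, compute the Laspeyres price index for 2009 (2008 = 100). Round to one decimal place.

Laspeyres price index uses base-period quantities as weights.
ΣP(2009)·Q(2008) = 1.43×270 + 2.48×228 + 3.65×85 + 1.74×146 + 5.68×52 + 3.01×37 = 386.1 + 565.44 + 310.25 + 254.04 + 295.36 + 111.37 = 1922.56
ΣP(2008)·Q(2008) = 1.04×270 + 1.90×228 + 3.50×85 + 1.47×146 + 4.30×52 + 3.35×37 = 280.8 + 433.2 + 297.5 + 214.62 + 223.6 + 123.95 = 1573.67
Index = 1922.56 / 1573.67 × 100 = 122.1705

122.2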